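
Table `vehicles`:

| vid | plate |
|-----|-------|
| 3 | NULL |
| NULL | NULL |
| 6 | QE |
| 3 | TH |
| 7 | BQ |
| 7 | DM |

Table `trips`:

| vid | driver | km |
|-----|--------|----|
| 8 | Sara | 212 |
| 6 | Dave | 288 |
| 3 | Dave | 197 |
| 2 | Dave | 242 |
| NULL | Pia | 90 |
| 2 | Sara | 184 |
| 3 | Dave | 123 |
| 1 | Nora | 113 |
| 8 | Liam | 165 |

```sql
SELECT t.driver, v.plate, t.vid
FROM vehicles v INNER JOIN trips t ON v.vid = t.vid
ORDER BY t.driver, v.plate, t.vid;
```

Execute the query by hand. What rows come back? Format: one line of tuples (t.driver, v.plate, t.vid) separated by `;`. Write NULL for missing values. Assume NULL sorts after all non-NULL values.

(Dave, QE, 6); (Dave, TH, 3); (Dave, TH, 3); (Dave, NULL, 3); (Dave, NULL, 3)

INNER JOIN keeps only pairs where the ON condition holds.
Matching on v.vid = t.vid. A NULL in a compared column never satisfies the condition.
- v (vid=3) pairs with 2 row(s) of t.
- v (vid=NULL) has no partner → excluded.
- v (vid=6) pairs with 1 row(s) of t.
- v (vid=3) pairs with 2 row(s) of t.
- v (vid=7) has no partner → excluded.
- v (vid=7) has no partner → excluded.
After projecting and ordering:
t.driver | v.plate | t.vid
Dave | QE | 6
Dave | TH | 3
Dave | TH | 3
Dave | NULL | 3
Dave | NULL | 3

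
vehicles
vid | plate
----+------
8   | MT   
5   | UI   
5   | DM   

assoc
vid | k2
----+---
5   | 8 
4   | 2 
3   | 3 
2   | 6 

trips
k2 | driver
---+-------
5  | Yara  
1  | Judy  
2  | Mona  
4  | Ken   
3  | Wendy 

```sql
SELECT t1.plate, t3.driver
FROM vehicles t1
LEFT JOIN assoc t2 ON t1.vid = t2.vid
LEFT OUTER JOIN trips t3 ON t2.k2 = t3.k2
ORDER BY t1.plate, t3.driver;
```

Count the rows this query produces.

3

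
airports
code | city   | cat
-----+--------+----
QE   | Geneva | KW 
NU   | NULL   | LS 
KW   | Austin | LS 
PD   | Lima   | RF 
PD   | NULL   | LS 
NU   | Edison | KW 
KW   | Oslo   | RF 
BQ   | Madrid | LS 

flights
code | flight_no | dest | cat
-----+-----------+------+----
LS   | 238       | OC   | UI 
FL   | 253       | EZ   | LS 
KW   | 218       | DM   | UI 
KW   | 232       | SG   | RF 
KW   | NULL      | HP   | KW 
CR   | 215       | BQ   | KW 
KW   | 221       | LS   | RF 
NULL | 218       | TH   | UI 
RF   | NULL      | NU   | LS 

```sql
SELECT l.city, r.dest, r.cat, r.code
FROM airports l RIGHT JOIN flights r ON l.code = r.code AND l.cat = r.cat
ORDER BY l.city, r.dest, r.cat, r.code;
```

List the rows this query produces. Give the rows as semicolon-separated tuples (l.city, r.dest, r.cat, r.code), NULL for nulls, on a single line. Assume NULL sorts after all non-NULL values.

(Oslo, LS, RF, KW); (Oslo, SG, RF, KW); (NULL, BQ, KW, CR); (NULL, DM, UI, KW); (NULL, EZ, LS, FL); (NULL, HP, KW, KW); (NULL, NU, LS, RF); (NULL, OC, UI, LS); (NULL, TH, UI, NULL)

RIGHT JOIN keeps every row from `flights`; unmatched rows get NULL for `airports`'s columns.
Matching on l.code = r.code AND l.cat = r.cat. A NULL in a compared column never satisfies the condition.
- l row (code=QE, cat=KW): no match.
- l row (code=NU, cat=LS): no match.
- l row (code=KW, cat=LS): no match.
- l row (code=PD, cat=RF): no match.
- l row (code=PD, cat=LS): no match.
- l row (code=NU, cat=KW): no match.
- l row (code=KW, cat=RF): matches 2 r row(s) → 2 output row(s).
- l row (code=BQ, cat=LS): no match.
- plus 7 unmatched r row(s), each kept with NULL l columns.
After projecting and ordering:
l.city | r.dest | r.cat | r.code
Oslo | LS | RF | KW
Oslo | SG | RF | KW
NULL | BQ | KW | CR
NULL | DM | UI | KW
NULL | EZ | LS | FL
NULL | HP | KW | KW
NULL | NU | LS | RF
NULL | OC | UI | LS
NULL | TH | UI | NULL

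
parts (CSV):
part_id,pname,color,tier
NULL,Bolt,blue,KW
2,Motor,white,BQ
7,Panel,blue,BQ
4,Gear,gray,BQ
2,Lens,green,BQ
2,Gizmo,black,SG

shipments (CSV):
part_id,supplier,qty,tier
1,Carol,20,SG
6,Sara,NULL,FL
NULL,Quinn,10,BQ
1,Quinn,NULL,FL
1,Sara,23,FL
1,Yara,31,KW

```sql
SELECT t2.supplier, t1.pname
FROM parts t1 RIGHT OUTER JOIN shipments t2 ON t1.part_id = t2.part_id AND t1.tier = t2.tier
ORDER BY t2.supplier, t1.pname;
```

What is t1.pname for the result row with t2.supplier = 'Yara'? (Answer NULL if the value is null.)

RIGHT JOIN keeps every row from `shipments`; unmatched rows get NULL for `parts`'s columns.
Matching on t1.part_id = t2.part_id AND t1.tier = t2.tier. A NULL in a compared column never satisfies the condition.
- part_id=NULL, tier=KW: no matching t2 row.
- part_id=2, tier=BQ: no matching t2 row.
- part_id=7, tier=BQ: no matching t2 row.
- part_id=4, tier=BQ: no matching t2 row.
- part_id=2, tier=BQ: no matching t2 row.
- part_id=2, tier=SG: no matching t2 row.
- plus 6 unmatched t2 row(s), each kept with NULL t1 columns.

NULL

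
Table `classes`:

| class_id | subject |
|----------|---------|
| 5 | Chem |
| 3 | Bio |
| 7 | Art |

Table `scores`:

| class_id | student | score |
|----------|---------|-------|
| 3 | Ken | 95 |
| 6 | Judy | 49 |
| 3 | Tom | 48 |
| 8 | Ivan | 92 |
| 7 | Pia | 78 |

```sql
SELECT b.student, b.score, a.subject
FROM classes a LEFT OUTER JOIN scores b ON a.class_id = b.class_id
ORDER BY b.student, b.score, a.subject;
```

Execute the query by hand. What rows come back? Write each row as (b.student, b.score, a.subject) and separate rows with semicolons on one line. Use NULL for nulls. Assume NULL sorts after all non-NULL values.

(Ken, 95, Bio); (Pia, 78, Art); (Tom, 48, Bio); (NULL, NULL, Chem)

LEFT JOIN keeps every row from `classes`; unmatched rows get NULL for `scores`'s columns.
Matching on a.class_id = b.class_id.
- class_id=5: no b row matches, row kept with b columns NULL.
- class_id=3: 2 matching b row(s), so 2 row(s) emitted.
- class_id=7: 1 matching b row(s), so 1 row(s) emitted.
After projecting and ordering:
b.student | b.score | a.subject
Ken | 95 | Bio
Pia | 78 | Art
Tom | 48 | Bio
NULL | NULL | Chem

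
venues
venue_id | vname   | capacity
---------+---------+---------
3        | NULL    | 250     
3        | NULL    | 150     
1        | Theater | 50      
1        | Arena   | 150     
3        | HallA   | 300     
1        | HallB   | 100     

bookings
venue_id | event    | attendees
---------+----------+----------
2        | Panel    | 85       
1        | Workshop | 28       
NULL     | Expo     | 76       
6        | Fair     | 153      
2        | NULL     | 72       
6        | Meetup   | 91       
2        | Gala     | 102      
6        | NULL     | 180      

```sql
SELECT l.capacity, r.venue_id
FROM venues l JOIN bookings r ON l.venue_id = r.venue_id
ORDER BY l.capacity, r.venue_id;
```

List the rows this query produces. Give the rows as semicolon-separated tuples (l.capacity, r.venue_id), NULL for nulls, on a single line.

(50, 1); (100, 1); (150, 1)

INNER JOIN keeps only pairs where the ON condition holds.
Matching on l.venue_id = r.venue_id. A NULL in a compared column never satisfies the condition.
- l (venue_id=3) has no partner → excluded.
- l (venue_id=3) has no partner → excluded.
- l (venue_id=1) pairs with 1 row(s) of r.
- l (venue_id=1) pairs with 1 row(s) of r.
- l (venue_id=3) has no partner → excluded.
- l (venue_id=1) pairs with 1 row(s) of r.
After projecting and ordering:
l.capacity | r.venue_id
50 | 1
100 | 1
150 | 1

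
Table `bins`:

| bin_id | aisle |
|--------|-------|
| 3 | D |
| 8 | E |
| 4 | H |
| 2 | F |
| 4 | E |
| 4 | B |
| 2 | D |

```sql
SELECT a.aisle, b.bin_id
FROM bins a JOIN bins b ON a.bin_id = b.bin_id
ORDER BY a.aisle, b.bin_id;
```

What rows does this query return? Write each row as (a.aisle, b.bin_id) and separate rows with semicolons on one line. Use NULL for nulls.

(B, 4); (B, 4); (B, 4); (D, 2); (D, 2); (D, 3); (E, 4); (E, 4); (E, 4); (E, 8); (F, 2); (F, 2); (H, 4); (H, 4); (H, 4)

INNER JOIN keeps only pairs where the ON condition holds.
Matching on a.bin_id = b.bin_id.
- bin_id=3: 1 matching b row(s), so 1 row(s) emitted.
- bin_id=8: 1 matching b row(s), so 1 row(s) emitted.
- bin_id=4: 3 matching b row(s), so 3 row(s) emitted.
- bin_id=2: 2 matching b row(s), so 2 row(s) emitted.
- bin_id=4: 3 matching b row(s), so 3 row(s) emitted.
- bin_id=4: 3 matching b row(s), so 3 row(s) emitted.
- bin_id=2: 2 matching b row(s), so 2 row(s) emitted.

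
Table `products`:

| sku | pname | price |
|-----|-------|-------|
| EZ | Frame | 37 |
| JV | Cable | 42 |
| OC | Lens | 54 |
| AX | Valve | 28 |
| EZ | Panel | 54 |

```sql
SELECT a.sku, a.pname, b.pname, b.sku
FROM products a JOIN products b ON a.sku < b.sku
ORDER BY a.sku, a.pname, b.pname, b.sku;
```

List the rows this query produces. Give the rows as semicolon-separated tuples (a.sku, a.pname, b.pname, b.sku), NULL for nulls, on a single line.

(AX, Valve, Cable, JV); (AX, Valve, Frame, EZ); (AX, Valve, Lens, OC); (AX, Valve, Panel, EZ); (EZ, Frame, Cable, JV); (EZ, Frame, Lens, OC); (EZ, Panel, Cable, JV); (EZ, Panel, Lens, OC); (JV, Cable, Lens, OC)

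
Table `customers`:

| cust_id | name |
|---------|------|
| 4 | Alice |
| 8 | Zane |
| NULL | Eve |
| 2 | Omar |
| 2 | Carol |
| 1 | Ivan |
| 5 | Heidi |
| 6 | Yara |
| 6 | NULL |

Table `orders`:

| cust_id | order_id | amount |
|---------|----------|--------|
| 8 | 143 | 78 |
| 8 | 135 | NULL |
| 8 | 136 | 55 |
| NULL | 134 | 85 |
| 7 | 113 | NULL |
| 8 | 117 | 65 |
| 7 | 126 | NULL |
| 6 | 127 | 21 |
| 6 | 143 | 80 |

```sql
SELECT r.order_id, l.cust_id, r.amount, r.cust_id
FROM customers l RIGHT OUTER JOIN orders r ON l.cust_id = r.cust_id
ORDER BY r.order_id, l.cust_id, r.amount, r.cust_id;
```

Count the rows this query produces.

11

RIGHT JOIN keeps every row from `orders`; unmatched rows get NULL for `customers`'s columns.
Matching on l.cust_id = r.cust_id. A NULL in a compared column never satisfies the condition.
Matched pairs: 8; unmatched r rows kept: 3.
Total: 8 matched + 3 padded = 11 rows.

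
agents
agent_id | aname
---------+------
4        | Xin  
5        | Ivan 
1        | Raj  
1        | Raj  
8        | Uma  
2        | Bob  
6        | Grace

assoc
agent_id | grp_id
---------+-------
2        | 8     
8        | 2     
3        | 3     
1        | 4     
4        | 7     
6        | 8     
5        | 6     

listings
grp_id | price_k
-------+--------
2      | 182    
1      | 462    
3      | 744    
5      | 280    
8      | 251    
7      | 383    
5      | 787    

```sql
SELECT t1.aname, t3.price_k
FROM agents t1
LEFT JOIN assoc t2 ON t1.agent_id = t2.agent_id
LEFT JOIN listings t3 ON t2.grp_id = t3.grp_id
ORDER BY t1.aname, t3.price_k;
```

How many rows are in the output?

Joins associate left-to-right: agents LEFT JOIN assoc on agent_id gives 7 intermediate row(s).
Then LEFT JOIN `listings t3` on grp_id: each of those 7 rows is kept; rows whose t2.grp_id has no match in t3 get NULL for t3's columns.
Result: 7 row(s).

7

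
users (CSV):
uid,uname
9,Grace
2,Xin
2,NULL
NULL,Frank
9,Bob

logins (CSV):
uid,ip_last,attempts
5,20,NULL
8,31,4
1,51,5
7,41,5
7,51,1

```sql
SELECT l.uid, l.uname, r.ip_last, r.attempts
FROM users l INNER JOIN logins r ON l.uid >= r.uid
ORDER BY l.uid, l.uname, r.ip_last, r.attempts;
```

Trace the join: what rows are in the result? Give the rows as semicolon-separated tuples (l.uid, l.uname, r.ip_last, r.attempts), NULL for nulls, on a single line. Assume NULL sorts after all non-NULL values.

(2, Xin, 51, 5); (2, NULL, 51, 5); (9, Bob, 20, NULL); (9, Bob, 31, 4); (9, Bob, 41, 5); (9, Bob, 51, 1); (9, Bob, 51, 5); (9, Grace, 20, NULL); (9, Grace, 31, 4); (9, Grace, 41, 5); (9, Grace, 51, 1); (9, Grace, 51, 5)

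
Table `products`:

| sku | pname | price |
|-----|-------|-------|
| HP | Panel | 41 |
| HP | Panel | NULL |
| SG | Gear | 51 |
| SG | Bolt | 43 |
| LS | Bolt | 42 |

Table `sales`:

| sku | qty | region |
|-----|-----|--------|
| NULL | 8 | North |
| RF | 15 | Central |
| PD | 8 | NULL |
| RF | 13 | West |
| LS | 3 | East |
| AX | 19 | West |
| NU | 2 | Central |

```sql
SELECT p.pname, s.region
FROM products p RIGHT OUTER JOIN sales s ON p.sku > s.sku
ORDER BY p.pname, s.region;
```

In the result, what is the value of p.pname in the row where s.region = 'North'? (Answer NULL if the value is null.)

NULL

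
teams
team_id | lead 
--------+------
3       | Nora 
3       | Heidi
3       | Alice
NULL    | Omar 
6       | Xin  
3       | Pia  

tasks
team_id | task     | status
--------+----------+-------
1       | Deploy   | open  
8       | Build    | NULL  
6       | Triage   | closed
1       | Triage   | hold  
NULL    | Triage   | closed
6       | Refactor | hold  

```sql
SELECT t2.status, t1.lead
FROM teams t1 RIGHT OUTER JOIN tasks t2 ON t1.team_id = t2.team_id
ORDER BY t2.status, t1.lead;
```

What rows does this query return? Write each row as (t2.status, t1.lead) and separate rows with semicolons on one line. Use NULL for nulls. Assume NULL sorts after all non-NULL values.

RIGHT JOIN keeps every row from `tasks`; unmatched rows get NULL for `teams`'s columns.
Matching on t1.team_id = t2.team_id. A NULL in a compared column never satisfies the condition.
- t1 row (team_id=3): no match.
- t1 row (team_id=3): no match.
- t1 row (team_id=3): no match.
- t1 row (team_id=NULL): no match.
- t1 row (team_id=6): matches 2 t2 row(s) → 2 output row(s).
- t1 row (team_id=3): no match.
- 4 row(s) from t2 found no t1 partner → padded with NULL.
After projecting and ordering:
t2.status | t1.lead
closed | Xin
closed | NULL
hold | Xin
hold | NULL
open | NULL
NULL | NULL

(closed, Xin); (closed, NULL); (hold, Xin); (hold, NULL); (open, NULL); (NULL, NULL)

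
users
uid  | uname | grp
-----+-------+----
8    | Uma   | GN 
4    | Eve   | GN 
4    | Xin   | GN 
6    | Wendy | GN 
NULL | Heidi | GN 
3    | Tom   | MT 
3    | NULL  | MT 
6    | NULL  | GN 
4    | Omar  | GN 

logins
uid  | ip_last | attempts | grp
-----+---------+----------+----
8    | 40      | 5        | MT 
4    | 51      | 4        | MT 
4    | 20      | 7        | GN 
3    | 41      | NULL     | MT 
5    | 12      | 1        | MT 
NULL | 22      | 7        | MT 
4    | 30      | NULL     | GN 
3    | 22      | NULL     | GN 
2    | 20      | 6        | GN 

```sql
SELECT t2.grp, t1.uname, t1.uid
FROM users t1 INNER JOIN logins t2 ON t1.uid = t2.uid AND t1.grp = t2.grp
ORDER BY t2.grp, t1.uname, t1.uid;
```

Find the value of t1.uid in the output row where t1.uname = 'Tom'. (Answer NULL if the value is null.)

3

INNER JOIN keeps only pairs where the ON condition holds.
Matching on t1.uid = t2.uid AND t1.grp = t2.grp. A NULL in a compared column never satisfies the condition.
- uid=8, grp=GN: no matching t2 row, dropped.
- uid=4, grp=GN: 2 matching t2 row(s), so 2 row(s) emitted.
- uid=4, grp=GN: 2 matching t2 row(s), so 2 row(s) emitted.
- uid=6, grp=GN: no matching t2 row, dropped.
- uid=NULL, grp=GN: no matching t2 row, dropped.
- uid=3, grp=MT: 1 matching t2 row(s), so 1 row(s) emitted.
- uid=3, grp=MT: 1 matching t2 row(s), so 1 row(s) emitted.
- uid=6, grp=GN: no matching t2 row, dropped.
- uid=4, grp=GN: 2 matching t2 row(s), so 2 row(s) emitted.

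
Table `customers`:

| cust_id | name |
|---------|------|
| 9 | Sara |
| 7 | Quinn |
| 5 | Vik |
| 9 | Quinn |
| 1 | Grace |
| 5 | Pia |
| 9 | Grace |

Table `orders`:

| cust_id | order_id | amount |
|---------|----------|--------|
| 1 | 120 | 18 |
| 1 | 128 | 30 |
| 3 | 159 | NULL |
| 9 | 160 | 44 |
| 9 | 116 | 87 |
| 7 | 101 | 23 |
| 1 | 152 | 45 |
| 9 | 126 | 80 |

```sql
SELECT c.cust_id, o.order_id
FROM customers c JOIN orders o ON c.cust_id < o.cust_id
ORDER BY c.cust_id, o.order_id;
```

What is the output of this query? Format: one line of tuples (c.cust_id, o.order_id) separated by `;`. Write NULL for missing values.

INNER JOIN keeps only pairs where the ON condition holds.
Matching on c.cust_id < o.cust_id.
- c[0] cust_id=9 → no match; dropped.
- c[1] cust_id=7 → 3 match(es) in o → 3 row(s).
- c[2] cust_id=5 → 4 match(es) in o → 4 row(s).
- c[3] cust_id=9 → no match; dropped.
- c[4] cust_id=1 → 5 match(es) in o → 5 row(s).
- c[5] cust_id=5 → 4 match(es) in o → 4 row(s).
- c[6] cust_id=9 → no match; dropped.

(1, 101); (1, 116); (1, 126); (1, 159); (1, 160); (5, 101); (5, 101); (5, 116); (5, 116); (5, 126); (5, 126); (5, 160); (5, 160); (7, 116); (7, 126); (7, 160)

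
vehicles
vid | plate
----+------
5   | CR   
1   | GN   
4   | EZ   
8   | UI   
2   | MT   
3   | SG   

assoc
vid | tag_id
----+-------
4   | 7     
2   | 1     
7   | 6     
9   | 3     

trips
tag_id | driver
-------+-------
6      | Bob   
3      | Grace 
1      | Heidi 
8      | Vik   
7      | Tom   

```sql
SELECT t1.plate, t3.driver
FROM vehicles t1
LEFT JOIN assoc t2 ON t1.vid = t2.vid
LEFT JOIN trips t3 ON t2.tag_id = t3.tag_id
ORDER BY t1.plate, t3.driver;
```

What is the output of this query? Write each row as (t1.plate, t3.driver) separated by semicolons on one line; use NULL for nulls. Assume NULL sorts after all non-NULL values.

Evaluate left to right. First `vehicles t1 LEFT JOIN assoc t2` on vid: 6 row(s).
Then LEFT JOIN `trips t3` on tag_id: each of those 6 rows is kept; rows whose t2.tag_id has no match in t3 get NULL for t3's columns.

(CR, NULL); (EZ, Tom); (GN, NULL); (MT, Heidi); (SG, NULL); (UI, NULL)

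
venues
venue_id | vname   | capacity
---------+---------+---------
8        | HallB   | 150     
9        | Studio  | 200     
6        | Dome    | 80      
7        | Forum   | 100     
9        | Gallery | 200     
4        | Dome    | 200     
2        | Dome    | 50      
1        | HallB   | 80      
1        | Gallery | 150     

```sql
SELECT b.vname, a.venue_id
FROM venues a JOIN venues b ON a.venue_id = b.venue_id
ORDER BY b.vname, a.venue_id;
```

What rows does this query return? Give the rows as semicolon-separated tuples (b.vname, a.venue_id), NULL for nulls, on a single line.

(Dome, 2); (Dome, 4); (Dome, 6); (Forum, 7); (Gallery, 1); (Gallery, 1); (Gallery, 9); (Gallery, 9); (HallB, 1); (HallB, 1); (HallB, 8); (Studio, 9); (Studio, 9)

INNER JOIN keeps only pairs where the ON condition holds.
Matching on a.venue_id = b.venue_id.
Matched pairs: 13.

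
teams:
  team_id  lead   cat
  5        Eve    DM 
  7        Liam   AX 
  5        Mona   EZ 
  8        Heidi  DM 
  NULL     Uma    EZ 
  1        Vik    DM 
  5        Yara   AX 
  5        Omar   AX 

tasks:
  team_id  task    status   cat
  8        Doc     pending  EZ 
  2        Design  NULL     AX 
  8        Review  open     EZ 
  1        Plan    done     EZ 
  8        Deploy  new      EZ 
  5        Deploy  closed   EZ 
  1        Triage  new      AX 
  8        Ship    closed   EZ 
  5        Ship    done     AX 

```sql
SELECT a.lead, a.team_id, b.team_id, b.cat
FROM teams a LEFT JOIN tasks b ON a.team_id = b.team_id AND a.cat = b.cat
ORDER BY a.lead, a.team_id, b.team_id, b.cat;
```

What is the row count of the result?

8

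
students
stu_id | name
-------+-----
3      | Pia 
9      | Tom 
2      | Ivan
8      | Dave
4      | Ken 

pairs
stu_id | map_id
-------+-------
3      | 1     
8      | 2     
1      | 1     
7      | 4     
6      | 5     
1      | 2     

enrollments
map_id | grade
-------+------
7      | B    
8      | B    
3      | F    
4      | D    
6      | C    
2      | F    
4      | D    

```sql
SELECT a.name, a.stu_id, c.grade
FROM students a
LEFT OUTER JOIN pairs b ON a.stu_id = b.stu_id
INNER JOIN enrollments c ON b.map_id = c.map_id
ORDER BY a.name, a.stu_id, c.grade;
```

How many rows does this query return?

1

Joins associate left-to-right: students LEFT JOIN pairs on stu_id gives 5 intermediate row(s).
Then INNER JOIN `enrollments c` on map_id: keep only rows whose b.map_id appears in c.
Result: 1 row(s).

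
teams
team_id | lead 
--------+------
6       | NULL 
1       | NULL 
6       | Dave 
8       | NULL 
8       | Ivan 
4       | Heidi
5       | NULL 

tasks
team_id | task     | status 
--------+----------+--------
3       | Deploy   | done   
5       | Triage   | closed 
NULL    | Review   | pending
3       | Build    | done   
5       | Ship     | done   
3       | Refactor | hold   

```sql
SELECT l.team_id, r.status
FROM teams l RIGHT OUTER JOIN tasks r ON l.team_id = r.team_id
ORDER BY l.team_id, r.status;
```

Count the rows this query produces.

RIGHT JOIN keeps every row from `tasks`; unmatched rows get NULL for `teams`'s columns.
Matching on l.team_id = r.team_id. A NULL in a compared column never satisfies the condition.
Matched pairs: 2; unmatched r rows kept: 4.
Total: 2 matched + 4 padded = 6 rows.

6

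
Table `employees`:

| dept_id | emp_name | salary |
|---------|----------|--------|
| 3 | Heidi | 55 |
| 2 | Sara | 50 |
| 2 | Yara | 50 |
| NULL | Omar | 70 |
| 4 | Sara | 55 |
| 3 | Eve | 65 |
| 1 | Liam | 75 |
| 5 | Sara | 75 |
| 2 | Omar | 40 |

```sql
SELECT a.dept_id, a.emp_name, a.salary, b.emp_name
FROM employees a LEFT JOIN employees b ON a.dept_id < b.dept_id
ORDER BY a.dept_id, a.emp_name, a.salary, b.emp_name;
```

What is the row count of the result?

LEFT JOIN keeps every row from `employees a`; unmatched rows get NULL for `employees b`'s columns.
Matching on a.dept_id < b.dept_id. A NULL in a compared column never satisfies the condition.
Matched pairs: 24; unmatched a rows kept: 2.
Total: 24 matched + 2 padded = 26 rows.

26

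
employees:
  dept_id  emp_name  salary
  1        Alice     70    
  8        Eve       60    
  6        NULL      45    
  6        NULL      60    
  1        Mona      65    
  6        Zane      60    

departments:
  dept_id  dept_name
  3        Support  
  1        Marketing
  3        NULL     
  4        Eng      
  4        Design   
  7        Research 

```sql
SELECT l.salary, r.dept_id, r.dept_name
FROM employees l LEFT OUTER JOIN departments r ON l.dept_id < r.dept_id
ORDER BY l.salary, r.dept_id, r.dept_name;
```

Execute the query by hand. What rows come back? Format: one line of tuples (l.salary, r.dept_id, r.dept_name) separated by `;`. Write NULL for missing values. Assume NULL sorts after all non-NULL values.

LEFT JOIN keeps every row from `employees`; unmatched rows get NULL for `departments`'s columns.
Matching on l.dept_id < r.dept_id.
Matched pairs: 13; unmatched l rows kept: 1.

(45, 7, Research); (60, 7, Research); (60, 7, Research); (60, NULL, NULL); (65, 3, Support); (65, 3, NULL); (65, 4, Design); (65, 4, Eng); (65, 7, Research); (70, 3, Support); (70, 3, NULL); (70, 4, Design); (70, 4, Eng); (70, 7, Research)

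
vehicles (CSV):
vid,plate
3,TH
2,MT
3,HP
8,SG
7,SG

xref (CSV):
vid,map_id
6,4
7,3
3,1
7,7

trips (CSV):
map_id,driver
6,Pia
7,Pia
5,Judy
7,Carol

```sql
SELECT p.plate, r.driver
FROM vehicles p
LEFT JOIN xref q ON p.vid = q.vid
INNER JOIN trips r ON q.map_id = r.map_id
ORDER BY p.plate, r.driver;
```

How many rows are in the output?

2

Evaluate left to right. First `vehicles p LEFT JOIN xref q` on vid: 6 row(s).
Then INNER JOIN `trips r` on map_id: keep only rows whose q.map_id appears in r.
Result: 2 row(s).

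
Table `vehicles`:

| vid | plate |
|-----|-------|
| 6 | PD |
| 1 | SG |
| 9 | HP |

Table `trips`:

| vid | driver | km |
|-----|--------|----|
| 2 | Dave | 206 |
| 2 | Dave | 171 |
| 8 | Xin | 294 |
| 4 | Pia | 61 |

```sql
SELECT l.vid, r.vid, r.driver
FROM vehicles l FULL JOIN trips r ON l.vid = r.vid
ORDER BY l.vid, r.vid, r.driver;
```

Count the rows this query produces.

FULL OUTER JOIN keeps every row from both sides; unmatched rows get NULL for the other side's columns.
Matching on l.vid = r.vid.
Matched pairs: 0; unmatched l rows kept: 3; unmatched r rows kept: 4.
Total: 0 matched + 7 padded = 7 rows.

7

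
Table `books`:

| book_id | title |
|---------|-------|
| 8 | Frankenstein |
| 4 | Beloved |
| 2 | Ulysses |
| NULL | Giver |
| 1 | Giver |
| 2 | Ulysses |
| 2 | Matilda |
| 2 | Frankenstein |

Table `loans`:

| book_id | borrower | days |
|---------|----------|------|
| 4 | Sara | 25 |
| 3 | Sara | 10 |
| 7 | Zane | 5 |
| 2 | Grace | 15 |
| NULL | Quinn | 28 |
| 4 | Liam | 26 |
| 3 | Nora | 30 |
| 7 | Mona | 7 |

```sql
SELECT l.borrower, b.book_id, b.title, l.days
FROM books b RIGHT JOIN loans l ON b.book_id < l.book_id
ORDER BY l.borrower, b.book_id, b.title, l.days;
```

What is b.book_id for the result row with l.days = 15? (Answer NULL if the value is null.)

1

RIGHT JOIN keeps every row from `loans`; unmatched rows get NULL for `books`'s columns.
Matching on b.book_id < l.book_id. A NULL in a compared column never satisfies the condition.
Matched pairs: 33; unmatched l rows kept: 1.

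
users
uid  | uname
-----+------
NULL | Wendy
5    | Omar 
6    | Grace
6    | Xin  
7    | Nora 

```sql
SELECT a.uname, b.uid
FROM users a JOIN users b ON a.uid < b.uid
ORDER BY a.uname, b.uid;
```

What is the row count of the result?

5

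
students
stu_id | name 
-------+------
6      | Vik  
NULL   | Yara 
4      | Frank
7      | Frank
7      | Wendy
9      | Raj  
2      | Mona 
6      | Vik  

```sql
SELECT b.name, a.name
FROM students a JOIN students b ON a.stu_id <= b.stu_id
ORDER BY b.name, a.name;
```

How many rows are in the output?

INNER JOIN keeps only pairs where the ON condition holds.
Matching on a.stu_id <= b.stu_id. A NULL in a compared column never satisfies the condition.
Matched pairs: 30.
Total: 30 rows.

30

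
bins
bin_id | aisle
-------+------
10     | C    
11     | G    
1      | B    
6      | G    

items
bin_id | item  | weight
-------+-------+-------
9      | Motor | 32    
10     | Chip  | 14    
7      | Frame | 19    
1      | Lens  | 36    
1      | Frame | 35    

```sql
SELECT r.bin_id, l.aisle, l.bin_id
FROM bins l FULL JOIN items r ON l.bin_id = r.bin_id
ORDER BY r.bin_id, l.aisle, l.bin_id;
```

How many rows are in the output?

FULL OUTER JOIN keeps every row from both sides; unmatched rows get NULL for the other side's columns.
Matching on l.bin_id = r.bin_id.
Matched pairs: 3; unmatched l rows kept: 2; unmatched r rows kept: 2.
Total: 3 matched + 4 padded = 7 rows.

7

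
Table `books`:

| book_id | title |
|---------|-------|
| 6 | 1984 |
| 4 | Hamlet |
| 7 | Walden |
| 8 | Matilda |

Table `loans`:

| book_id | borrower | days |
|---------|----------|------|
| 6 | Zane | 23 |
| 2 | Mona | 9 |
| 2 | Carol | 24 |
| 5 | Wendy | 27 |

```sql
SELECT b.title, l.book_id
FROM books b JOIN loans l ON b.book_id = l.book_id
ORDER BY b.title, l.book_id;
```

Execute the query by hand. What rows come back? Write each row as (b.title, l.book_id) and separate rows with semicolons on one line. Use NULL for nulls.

(1984, 6)

INNER JOIN keeps only pairs where the ON condition holds.
Matching on b.book_id = l.book_id.
- b row (book_id=6): matches 1 l row(s) → 1 output row(s).
- b row (book_id=4): no match → dropped.
- b row (book_id=7): no match → dropped.
- b row (book_id=8): no match → dropped.
After projecting and ordering:
b.title | l.book_id
1984 | 6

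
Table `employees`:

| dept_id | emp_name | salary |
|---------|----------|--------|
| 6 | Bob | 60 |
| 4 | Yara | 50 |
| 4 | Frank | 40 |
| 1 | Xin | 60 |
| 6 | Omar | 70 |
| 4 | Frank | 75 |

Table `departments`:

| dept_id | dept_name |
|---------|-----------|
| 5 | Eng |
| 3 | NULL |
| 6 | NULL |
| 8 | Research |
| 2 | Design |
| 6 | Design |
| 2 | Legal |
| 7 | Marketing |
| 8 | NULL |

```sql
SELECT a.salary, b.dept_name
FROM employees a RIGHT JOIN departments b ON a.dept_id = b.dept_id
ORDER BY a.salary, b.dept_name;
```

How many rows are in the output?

RIGHT JOIN keeps every row from `departments`; unmatched rows get NULL for `employees`'s columns.
Matching on a.dept_id = b.dept_id.
- a (dept_id=6) pairs with 2 row(s) of b.
- a (dept_id=4) has no partner in b.
- a (dept_id=4) has no partner in b.
- a (dept_id=1) has no partner in b.
- a (dept_id=6) pairs with 2 row(s) of b.
- a (dept_id=4) has no partner in b.
- plus 7 unmatched b row(s), each kept with NULL a columns.
Total: 4 matched + 7 padded = 11 rows.

11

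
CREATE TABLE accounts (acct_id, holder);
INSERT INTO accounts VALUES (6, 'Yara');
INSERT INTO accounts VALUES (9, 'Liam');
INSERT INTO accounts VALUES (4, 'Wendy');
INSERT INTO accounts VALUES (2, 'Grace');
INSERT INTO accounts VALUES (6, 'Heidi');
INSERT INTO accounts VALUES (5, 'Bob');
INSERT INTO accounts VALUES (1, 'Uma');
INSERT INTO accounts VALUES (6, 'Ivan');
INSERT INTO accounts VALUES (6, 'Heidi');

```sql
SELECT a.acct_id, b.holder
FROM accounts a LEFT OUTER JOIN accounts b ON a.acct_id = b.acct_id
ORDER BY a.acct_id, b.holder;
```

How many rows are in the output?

21

LEFT JOIN keeps every row from `accounts a`; unmatched rows get NULL for `accounts b`'s columns.
Matching on a.acct_id = b.acct_id.
- a (acct_id=6) pairs with 4 row(s) of b.
- a (acct_id=9) pairs with 1 row(s) of b.
- a (acct_id=4) pairs with 1 row(s) of b.
- a (acct_id=2) pairs with 1 row(s) of b.
- a (acct_id=6) pairs with 4 row(s) of b.
- a (acct_id=5) pairs with 1 row(s) of b.
- a (acct_id=1) pairs with 1 row(s) of b.
- a (acct_id=6) pairs with 4 row(s) of b.
- a (acct_id=6) pairs with 4 row(s) of b.
Total: 21 rows.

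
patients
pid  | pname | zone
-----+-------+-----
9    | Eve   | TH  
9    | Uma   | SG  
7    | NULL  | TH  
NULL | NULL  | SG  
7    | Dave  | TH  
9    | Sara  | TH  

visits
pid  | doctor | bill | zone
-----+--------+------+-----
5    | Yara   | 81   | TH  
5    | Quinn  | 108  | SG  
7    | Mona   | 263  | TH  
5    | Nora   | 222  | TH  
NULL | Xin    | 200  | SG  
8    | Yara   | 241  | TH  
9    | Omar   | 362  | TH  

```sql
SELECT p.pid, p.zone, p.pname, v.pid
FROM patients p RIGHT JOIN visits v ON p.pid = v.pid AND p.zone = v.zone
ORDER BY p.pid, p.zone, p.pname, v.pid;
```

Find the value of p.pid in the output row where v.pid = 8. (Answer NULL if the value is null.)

NULL

RIGHT JOIN keeps every row from `visits`; unmatched rows get NULL for `patients`'s columns.
Matching on p.pid = v.pid AND p.zone = v.zone. A NULL in a compared column never satisfies the condition.
Matched pairs: 4; unmatched v rows kept: 5.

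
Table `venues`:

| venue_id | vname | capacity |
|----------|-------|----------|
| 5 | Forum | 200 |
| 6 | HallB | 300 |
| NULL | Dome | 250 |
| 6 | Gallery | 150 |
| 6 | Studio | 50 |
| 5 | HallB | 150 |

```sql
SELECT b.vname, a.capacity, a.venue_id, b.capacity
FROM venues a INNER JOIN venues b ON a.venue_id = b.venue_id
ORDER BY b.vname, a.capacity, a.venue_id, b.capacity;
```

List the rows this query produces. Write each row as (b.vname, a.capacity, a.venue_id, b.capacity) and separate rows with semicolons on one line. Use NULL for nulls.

(Forum, 150, 5, 200); (Forum, 200, 5, 200); (Gallery, 50, 6, 150); (Gallery, 150, 6, 150); (Gallery, 300, 6, 150); (HallB, 50, 6, 300); (HallB, 150, 5, 150); (HallB, 150, 6, 300); (HallB, 200, 5, 150); (HallB, 300, 6, 300); (Studio, 50, 6, 50); (Studio, 150, 6, 50); (Studio, 300, 6, 50)

INNER JOIN keeps only pairs where the ON condition holds.
Matching on a.venue_id = b.venue_id. A NULL in a compared column never satisfies the condition.
Matched pairs: 13.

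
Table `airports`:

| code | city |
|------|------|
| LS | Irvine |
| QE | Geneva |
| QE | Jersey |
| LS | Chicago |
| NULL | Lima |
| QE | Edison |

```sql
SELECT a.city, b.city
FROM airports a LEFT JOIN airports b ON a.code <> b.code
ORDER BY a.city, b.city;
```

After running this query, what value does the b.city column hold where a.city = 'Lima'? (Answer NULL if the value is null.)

LEFT JOIN keeps every row from `airports a`; unmatched rows get NULL for `airports b`'s columns.
Matching on a.code <> b.code. A NULL in a compared column never satisfies the condition.
Matched pairs: 12; unmatched a rows kept: 1.

NULL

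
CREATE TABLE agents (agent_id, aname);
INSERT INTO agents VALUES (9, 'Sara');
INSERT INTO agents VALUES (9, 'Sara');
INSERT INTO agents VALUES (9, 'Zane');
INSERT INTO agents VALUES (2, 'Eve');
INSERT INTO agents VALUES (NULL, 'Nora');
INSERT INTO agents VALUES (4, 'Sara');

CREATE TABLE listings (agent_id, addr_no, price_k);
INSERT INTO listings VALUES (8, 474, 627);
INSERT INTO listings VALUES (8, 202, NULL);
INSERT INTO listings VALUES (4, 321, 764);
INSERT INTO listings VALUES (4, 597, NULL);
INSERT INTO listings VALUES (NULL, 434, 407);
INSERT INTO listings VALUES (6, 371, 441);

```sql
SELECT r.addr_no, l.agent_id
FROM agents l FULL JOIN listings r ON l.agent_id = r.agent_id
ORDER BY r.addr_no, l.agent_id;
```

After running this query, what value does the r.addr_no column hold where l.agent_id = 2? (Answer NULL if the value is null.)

NULL

FULL OUTER JOIN keeps every row from both sides; unmatched rows get NULL for the other side's columns.
Matching on l.agent_id = r.agent_id. A NULL in a compared column never satisfies the condition.
Matched pairs: 2; unmatched l rows kept: 5; unmatched r rows kept: 4.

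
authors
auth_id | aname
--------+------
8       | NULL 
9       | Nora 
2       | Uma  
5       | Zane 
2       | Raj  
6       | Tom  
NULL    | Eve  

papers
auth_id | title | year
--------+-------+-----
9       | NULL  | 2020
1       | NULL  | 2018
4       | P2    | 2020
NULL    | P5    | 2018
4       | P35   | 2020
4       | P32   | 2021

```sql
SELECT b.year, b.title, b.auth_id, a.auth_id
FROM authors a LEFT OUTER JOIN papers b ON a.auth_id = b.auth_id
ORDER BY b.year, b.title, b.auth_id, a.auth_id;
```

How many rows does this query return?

7

LEFT JOIN keeps every row from `authors`; unmatched rows get NULL for `papers`'s columns.
Matching on a.auth_id = b.auth_id. A NULL in a compared column never satisfies the condition.
- a[0] auth_id=8 → no match; kept with NULLs on the b side.
- a[1] auth_id=9 → 1 match(es) in b → 1 row(s).
- a[2] auth_id=2 → no match; kept with NULLs on the b side.
- a[3] auth_id=5 → no match; kept with NULLs on the b side.
- a[4] auth_id=2 → no match; kept with NULLs on the b side.
- a[5] auth_id=6 → no match; kept with NULLs on the b side.
- a[6] auth_id=NULL → no match; kept with NULLs on the b side.
Total: 1 matched + 6 padded = 7 rows.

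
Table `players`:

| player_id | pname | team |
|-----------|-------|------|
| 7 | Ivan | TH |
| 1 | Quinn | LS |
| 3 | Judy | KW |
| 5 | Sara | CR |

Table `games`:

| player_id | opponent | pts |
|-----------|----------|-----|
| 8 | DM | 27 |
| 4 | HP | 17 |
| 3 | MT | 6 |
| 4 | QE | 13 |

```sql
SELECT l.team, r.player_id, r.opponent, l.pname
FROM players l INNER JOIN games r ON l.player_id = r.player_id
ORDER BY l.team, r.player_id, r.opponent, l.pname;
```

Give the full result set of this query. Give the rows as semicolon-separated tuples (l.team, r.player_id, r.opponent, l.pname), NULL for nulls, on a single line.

(KW, 3, MT, Judy)

INNER JOIN keeps only pairs where the ON condition holds.
Matching on l.player_id = r.player_id.
- player_id=7: no matching r row, dropped.
- player_id=1: no matching r row, dropped.
- player_id=3: 1 matching r row(s), so 1 row(s) emitted.
- player_id=5: no matching r row, dropped.
After projecting and ordering:
l.team | r.player_id | r.opponent | l.pname
KW | 3 | MT | Judy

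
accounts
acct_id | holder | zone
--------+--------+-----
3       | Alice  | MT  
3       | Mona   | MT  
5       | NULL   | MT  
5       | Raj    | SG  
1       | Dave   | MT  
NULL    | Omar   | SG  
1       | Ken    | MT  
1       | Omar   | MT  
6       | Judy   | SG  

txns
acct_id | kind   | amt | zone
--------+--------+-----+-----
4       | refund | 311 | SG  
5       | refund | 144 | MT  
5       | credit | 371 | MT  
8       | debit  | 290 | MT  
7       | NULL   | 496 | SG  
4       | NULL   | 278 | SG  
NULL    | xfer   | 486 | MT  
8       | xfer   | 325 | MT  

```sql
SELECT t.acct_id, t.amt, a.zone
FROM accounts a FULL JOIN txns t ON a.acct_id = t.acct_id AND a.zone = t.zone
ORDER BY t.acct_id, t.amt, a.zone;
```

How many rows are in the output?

FULL OUTER JOIN keeps every row from both sides; unmatched rows get NULL for the other side's columns.
Matching on a.acct_id = t.acct_id AND a.zone = t.zone. A NULL in a compared column never satisfies the condition.
Matched pairs: 2; unmatched a rows kept: 8; unmatched t rows kept: 6.
Total: 2 matched + 14 padded = 16 rows.

16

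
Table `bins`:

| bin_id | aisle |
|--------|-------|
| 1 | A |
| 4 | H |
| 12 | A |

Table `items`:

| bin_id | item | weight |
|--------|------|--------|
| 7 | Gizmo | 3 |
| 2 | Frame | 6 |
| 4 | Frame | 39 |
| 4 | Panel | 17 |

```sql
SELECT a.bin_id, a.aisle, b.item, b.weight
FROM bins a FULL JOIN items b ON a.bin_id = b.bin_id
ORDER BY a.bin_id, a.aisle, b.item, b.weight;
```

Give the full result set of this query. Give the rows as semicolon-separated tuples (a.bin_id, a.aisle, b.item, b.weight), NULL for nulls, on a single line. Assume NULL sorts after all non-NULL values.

FULL OUTER JOIN keeps every row from both sides; unmatched rows get NULL for the other side's columns.
Matching on a.bin_id = b.bin_id.
- a row (bin_id=1): no match → kept, b columns NULL.
- a row (bin_id=4): matches 2 b row(s) → 2 output row(s).
- a row (bin_id=12): no match → kept, b columns NULL.
- 2 row(s) from b found no a partner → padded with NULL.
After projecting and ordering:
a.bin_id | a.aisle | b.item | b.weight
1 | A | NULL | NULL
4 | H | Frame | 39
4 | H | Panel | 17
12 | A | NULL | NULL
NULL | NULL | Frame | 6
NULL | NULL | Gizmo | 3

(1, A, NULL, NULL); (4, H, Frame, 39); (4, H, Panel, 17); (12, A, NULL, NULL); (NULL, NULL, Frame, 6); (NULL, NULL, Gizmo, 3)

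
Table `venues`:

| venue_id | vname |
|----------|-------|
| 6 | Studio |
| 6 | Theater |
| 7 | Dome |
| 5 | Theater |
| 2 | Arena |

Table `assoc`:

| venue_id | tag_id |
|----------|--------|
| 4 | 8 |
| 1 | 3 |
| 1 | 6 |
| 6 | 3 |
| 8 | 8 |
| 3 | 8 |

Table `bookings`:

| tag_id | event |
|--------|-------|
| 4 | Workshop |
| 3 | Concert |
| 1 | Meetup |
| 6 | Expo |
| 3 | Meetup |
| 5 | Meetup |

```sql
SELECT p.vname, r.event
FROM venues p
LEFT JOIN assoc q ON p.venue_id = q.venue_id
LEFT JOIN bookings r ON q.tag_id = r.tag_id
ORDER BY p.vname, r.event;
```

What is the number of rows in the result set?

Step 1 — p LEFT JOIN q on venue_id → 5 row(s).
Then LEFT JOIN `bookings r` on tag_id: each of those 5 rows is kept; rows whose q.tag_id has no match in r get NULL for r's columns.
Result: 7 row(s).

7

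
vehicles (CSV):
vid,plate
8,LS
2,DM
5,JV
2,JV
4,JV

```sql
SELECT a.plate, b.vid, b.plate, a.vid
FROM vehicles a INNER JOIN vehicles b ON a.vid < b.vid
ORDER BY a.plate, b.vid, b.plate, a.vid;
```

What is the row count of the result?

9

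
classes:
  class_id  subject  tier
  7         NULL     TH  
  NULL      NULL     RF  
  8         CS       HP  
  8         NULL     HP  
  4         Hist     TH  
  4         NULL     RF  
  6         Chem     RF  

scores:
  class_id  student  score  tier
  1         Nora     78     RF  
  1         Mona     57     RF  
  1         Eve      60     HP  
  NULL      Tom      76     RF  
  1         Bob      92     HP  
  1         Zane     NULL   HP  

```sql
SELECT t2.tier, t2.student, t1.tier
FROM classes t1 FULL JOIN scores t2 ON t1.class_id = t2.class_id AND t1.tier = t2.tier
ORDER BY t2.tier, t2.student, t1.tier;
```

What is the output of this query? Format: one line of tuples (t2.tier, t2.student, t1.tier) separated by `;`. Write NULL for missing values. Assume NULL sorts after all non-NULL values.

(HP, Bob, NULL); (HP, Eve, NULL); (HP, Zane, NULL); (RF, Mona, NULL); (RF, Nora, NULL); (RF, Tom, NULL); (NULL, NULL, HP); (NULL, NULL, HP); (NULL, NULL, RF); (NULL, NULL, RF); (NULL, NULL, RF); (NULL, NULL, TH); (NULL, NULL, TH)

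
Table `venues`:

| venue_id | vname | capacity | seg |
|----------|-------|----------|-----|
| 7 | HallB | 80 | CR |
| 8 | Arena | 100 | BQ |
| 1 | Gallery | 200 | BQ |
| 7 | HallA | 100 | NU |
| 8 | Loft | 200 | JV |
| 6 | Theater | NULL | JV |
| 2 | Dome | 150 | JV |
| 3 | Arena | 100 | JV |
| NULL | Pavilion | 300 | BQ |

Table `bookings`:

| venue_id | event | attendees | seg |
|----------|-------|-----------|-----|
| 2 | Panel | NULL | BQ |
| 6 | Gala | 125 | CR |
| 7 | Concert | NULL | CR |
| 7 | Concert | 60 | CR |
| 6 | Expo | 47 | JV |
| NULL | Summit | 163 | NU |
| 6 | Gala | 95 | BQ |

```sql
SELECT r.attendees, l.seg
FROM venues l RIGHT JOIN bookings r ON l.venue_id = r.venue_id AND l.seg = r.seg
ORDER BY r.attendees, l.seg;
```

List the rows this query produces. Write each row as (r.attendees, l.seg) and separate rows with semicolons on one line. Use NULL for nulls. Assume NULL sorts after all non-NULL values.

RIGHT JOIN keeps every row from `bookings`; unmatched rows get NULL for `venues`'s columns.
Matching on l.venue_id = r.venue_id AND l.seg = r.seg. A NULL in a compared column never satisfies the condition.
Matched pairs: 3; unmatched r rows kept: 4.

(47, JV); (60, CR); (95, NULL); (125, NULL); (163, NULL); (NULL, CR); (NULL, NULL)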